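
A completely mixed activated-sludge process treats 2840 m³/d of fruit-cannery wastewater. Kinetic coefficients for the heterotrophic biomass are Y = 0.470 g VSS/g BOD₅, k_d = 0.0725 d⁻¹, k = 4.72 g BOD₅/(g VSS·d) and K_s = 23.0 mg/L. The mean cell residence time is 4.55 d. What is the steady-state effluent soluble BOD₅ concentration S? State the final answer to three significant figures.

From the Monod/SRT balance for a CMAS, S = K_s·(1+k_d θ_c)/[θ_c·(Y k − k_d) − 1] = 23.0 × (1 + 0.0725 × 4.55) / [4.55 × (0.470 × 4.72 − 0.0725) − 1] = 30.59 / 8.764 = 3.490 mg/L.

S ≈ 3.49 mg/L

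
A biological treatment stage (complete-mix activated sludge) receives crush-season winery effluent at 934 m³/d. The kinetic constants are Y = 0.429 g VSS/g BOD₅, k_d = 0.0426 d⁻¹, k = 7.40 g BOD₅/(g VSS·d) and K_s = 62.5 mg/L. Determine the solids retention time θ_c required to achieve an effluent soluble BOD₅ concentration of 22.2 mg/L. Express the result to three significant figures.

At the target effluent, Y k S/(K_s+S) = 0.429×7.40×22.2/84.70 = 0.8321 d⁻¹.
θ_c = 1/(μ − k_d) = 1/(0.8321 − 0.0426) = 1/0.7895 = 1.267 d.

θ_c ≈ 1.27 d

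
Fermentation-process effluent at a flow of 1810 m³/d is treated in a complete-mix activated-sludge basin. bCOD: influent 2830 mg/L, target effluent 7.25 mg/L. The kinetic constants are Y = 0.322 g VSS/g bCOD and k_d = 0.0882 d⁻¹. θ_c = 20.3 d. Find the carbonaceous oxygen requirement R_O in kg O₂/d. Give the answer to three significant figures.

R_O ≈ 4270 kg O₂/d

Correct the yield for decay: Y_obs = Y/(1 + k_d θ_c) = 0.322 / (1 + 0.0882 × 20.3) = 0.322 / 2.790 = 0.1154.
Q·(S₀ − S) = 1810 × (2830 − 7.25) × 10⁻³ = 5109 kg/d removed.
P_X = Y_obs·Q·(S₀ − S) = 0.1154 × 5109 = 589.6 kg VSS/d.
R_O = Q·(S₀ − S) − 1.42·P_X = 5109 − 1.42 × 589.6 = 4272 kg O₂/d.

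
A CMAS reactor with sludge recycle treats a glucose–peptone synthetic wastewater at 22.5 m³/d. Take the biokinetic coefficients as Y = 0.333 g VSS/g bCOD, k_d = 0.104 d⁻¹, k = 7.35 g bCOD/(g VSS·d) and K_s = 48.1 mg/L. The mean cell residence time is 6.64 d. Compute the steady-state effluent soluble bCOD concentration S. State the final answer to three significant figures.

S ≈ 5.58 mg/L

Effluent substrate depends only on kinetics and SRT: S = K_s(1 + k_d θ_c) / [θ_c(Yk − k_d) − 1] = 48.1 × (1 + 0.104 × 6.64) / [6.64 × (0.333 × 7.35 − 0.104) − 1] = 81.32 / 14.56 = 5.584 mg/L.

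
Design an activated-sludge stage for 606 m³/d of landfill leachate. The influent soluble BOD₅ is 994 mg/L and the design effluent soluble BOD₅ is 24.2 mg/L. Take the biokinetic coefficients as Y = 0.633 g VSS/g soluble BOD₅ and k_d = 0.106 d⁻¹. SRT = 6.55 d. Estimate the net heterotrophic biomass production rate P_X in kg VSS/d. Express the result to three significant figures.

P_X ≈ 220 kg VSS/d

Y_obs = Y / (1 + k_d θ_c) = 0.633 / (1 + 0.106 × 6.55) = 0.633 / 1.694 = 0.3736.
ΔS = 994 − 24.2 = 969.8 mg/L, so the substrate removal rate is 606 × 969.8/1000 = 587.7 kg soluble BOD₅/d.
Biomass produced: P_X = Y_obs·Q·ΔS = 0.3736 × 587.7 ≈ 219.6 kg VSS/d.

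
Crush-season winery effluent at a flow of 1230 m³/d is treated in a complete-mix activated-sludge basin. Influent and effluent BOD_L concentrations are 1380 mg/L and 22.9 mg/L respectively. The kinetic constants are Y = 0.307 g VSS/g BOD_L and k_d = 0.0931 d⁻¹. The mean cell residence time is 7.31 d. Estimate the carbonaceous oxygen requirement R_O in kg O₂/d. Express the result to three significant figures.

R_O ≈ 1240 kg O₂/d

The observed yield is Y_obs = Y/(1 + k_d·θ_c) = 0.307 / (1 + 0.0931 × 7.31) = 0.307 / 1.681 = 0.1827 g VSS per g BOD_L removed.
Mass of BOD_L removed per day: Q(S₀ − S) = 1230 × 1357 g/m³ = 1669 kg/d.
P_X = Y_obs·Q·(S₀ − S) = 0.1827 × 1669 = 304.9 kg VSS/d.
Carbonaceous O₂ demand = substrate oxidised − cell-mass equivalent = 1669 − 1.42 × 304.9 = 1236 kg O₂/d.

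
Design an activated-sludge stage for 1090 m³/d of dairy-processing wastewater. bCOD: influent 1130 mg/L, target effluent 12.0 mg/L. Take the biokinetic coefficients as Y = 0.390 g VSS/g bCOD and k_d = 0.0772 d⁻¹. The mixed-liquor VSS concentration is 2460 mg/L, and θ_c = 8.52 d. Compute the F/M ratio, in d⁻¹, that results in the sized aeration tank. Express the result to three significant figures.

From the SRT design equation V = Y Q (S₀−S) θ_c / [X (1 + k_d θ_c)] = 0.390 × 1090 × (1130 − 12.0) × 8.52 / [2460 × (1 + 0.0772 × 8.52)] = 4.05×10^6 / 4078 = 992.9 m³.
F/M = Q·S₀ / (V·X) = 1090 × 1130 / (992.9 × 2460) = 0.5043 g bCOD·(g VSS·d)⁻¹.

F/M ≈ 0.504 d⁻¹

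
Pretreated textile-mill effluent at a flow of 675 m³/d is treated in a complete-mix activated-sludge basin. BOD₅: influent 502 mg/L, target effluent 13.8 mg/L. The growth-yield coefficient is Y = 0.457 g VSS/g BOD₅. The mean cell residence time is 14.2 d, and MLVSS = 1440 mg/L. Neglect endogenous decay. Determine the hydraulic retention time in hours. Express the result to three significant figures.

V·X = Y·Q·ΔS·θ_c gives V = 0.457 × 675 × (502 − 13.8) × 14.2 / 1440 = 1485 m³.
Hydraulic retention time τ = V/Q = 1485 / 675 = 2.200 d = 52.80 h.

τ ≈ 52.8 h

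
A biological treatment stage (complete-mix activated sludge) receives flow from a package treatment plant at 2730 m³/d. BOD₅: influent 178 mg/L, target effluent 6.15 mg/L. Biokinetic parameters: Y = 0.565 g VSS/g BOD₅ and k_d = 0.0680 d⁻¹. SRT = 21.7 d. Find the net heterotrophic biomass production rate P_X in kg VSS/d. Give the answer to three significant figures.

Observed yield with endogenous decay: Y_obs = Y / (1 + k_d·θ_c) = 0.565 / (1 + 0.0680 × 21.7) = 0.565 / 2.476 = 0.2282 g VSS/g BOD₅.
Substrate removed = Q·(S₀ − S) = 2730 m³/d × (178 − 6.15) g/m³ = 4.69×10^5 g/d = 469.2 kg/d.
Net biomass production P_X = Y_obs × Q·(S₀ − S) = 0.2282 × 469.2 = 107.1 kg VSS/d.

P_X ≈ 107 kg VSS/d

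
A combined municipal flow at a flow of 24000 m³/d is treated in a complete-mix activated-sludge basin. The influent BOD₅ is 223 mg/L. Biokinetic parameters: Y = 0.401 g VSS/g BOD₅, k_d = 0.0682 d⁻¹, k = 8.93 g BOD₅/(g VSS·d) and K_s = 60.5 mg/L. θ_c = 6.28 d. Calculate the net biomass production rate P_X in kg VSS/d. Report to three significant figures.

P_X ≈ 1470 kg VSS/d

Effluent substrate depends only on kinetics and SRT: S = K_s(1 + k_d θ_c) / [θ_c(Yk − k_d) − 1] = 60.5 × (1 + 0.0682 × 6.28) / [6.28 × (0.401 × 8.93 − 0.0682) − 1] = 86.41 / 21.06 = 4.103 mg/L.
Observed yield with endogenous decay: Y_obs = Y / (1 + k_d·θ_c) = 0.401 / (1 + 0.0682 × 6.28) = 0.401 / 1.428 = 0.2808 g VSS/g BOD₅.
Substrate removed = Q·(S₀ − S) = 24000 m³/d × (223 − 4.10) g/m³ = 5.25×10^6 g/d = 5254 kg/d.
P_X = Y_obs · Q(S₀ − S) = 0.2808 × 5254 = 1475 kg VSS/d.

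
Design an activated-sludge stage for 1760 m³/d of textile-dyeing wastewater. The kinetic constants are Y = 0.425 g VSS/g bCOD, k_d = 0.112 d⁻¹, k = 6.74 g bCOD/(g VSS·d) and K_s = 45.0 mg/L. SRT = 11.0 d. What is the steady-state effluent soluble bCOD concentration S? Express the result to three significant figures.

From the Monod/SRT balance for a CMAS, S = K_s·(1+k_d θ_c)/[θ_c·(Y k − k_d) − 1] = 45.0 × (1 + 0.112 × 11.0) / [11.0 × (0.425 × 6.74 − 0.112) − 1] = 100.4 / 29.28 = 3.431 mg/L.

S ≈ 3.43 mg/L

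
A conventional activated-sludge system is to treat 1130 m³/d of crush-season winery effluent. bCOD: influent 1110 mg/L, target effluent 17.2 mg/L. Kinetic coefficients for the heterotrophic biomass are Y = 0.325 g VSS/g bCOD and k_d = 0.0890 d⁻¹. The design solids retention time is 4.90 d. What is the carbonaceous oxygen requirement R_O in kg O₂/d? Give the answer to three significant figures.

R_O ≈ 838 kg O₂/d

Y_obs = Y / (1 + k_d θ_c) = 0.325 / (1 + 0.0890 × 4.90) = 0.325 / 1.436 = 0.2263.
Q·(S₀ − S) = 1130 × (1110 − 17.2) × 10⁻³ = 1235 kg/d removed.
Biomass synthesised: P_X = Y_obs × 1235 = 279.5 kg VSS/d.
Carbonaceous O₂ demand = substrate oxidised − cell-mass equivalent = 1235 − 1.42 × 279.5 = 838.0 kg O₂/d.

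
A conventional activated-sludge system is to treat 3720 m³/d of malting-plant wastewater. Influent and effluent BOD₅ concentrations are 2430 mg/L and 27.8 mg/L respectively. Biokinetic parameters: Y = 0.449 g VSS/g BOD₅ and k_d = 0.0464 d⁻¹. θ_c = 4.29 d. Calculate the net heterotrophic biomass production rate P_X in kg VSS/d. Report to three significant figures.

Y_obs = Y / (1 + k_d θ_c) = 0.449 / (1 + 0.0464 × 4.29) = 0.449 / 1.199 = 0.3745.
Q·(S₀ − S) = 3720 × (2430 − 27.8) × 10⁻³ = 8936 kg/d removed.
So the net sludge growth is P_X = 0.3745 × 8936 = 3346 kg VSS/d.

P_X ≈ 3350 kg VSS/d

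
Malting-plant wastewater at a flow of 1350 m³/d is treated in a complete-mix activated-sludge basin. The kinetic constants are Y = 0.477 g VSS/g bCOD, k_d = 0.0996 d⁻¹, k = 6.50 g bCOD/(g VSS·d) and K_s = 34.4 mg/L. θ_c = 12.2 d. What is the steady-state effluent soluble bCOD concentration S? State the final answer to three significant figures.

For a completely mixed reactor with recycle the Lawrence–McCarty relation gives S = K_s·(1 + k_d·θ_c) / [θ_c·(Y·k − k_d) − 1] = 34.4 × (1 + 0.0996 × 12.2) / [12.2 × (0.477 × 6.50 − 0.0996) − 1] = 76.20 / 35.61 = 2.140 mg/L.

S ≈ 2.14 mg/L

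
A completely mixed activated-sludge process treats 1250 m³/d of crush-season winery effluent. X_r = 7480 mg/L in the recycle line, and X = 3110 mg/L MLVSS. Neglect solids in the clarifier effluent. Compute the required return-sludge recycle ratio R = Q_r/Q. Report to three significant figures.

Mass balance around the secondary clarifier (neglecting effluent solids): R = X / (X_r − X) = 3110 / (7480 − 3110) = 0.7117.

R ≈ 0.712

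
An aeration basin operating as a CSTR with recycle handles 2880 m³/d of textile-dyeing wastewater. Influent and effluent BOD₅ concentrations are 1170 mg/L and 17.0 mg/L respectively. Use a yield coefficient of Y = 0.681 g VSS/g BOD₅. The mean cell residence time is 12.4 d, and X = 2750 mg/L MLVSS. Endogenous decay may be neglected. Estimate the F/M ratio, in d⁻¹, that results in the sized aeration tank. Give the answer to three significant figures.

Biomass mass balance (decay neglected): V·X = Y·Q·(S₀ − S)·θ_c, so V = 0.681 × 2880 × (1170 − 17.0) × 12.4 / 2750 = 10197 m³.
F/M = Q·S₀ / (V·X) = 2880 × 1170 / (10197 × 2750) = 0.1202 g BOD₅·(g VSS·d)⁻¹.

F/M ≈ 0.120 d⁻¹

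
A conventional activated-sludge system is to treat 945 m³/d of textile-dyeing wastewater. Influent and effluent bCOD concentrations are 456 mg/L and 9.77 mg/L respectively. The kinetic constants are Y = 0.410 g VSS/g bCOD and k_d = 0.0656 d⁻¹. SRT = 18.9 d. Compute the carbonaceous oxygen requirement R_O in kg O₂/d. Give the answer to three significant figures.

Y_obs = Y / (1 + k_d θ_c) = 0.410 / (1 + 0.0656 × 18.9) = 0.410 / 2.240 = 0.1830.
Substrate removed = Q·(S₀ − S) = 945 m³/d × (456 − 9.77) g/m³ = 4.22×10^5 g/d = 421.7 kg/d.
Biomass synthesised: P_X = Y_obs × 421.7 = 77.19 kg VSS/d.
R_O = Q·ΔS − 1.42 P_X = 421.7 − 109.6 = 312.1 kg O₂/d.

R_O ≈ 312 kg O₂/d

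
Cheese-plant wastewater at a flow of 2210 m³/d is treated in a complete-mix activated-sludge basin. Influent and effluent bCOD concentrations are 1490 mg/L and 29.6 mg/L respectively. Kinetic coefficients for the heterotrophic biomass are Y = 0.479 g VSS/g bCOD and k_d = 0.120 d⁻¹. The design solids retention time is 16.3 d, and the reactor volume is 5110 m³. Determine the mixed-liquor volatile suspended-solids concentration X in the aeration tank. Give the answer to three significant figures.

X = Y·Q·ΔS·θ_c / [V·(1 + k_d θ_c)] = 0.479 × 2210 × (1490 − 29.6) × 16.3 / [5110 × (1 + 0.120 × 16.3)] = 1668 mg/L.

X ≈ 1670 mg/L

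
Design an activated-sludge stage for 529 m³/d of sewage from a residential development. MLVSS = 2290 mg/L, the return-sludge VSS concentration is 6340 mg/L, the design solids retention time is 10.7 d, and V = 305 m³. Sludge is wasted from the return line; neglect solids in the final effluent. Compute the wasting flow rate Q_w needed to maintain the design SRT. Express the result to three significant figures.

Q_w ≈ 10.3 m³/d

Q_w = (V·X)/(θ_c X_r) = 305.0 × 2290 / (10.7 × 6340) = 10.30 m³/d.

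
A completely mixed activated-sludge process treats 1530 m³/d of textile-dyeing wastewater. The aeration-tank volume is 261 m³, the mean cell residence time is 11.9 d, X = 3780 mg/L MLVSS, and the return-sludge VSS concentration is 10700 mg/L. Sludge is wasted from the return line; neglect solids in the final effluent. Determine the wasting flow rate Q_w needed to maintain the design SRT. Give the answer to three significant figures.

Q_w ≈ 7.75 m³/d

Wasting from the return line (neglecting effluent solids): Q_w = V·X / (θ_c·X_r) = 261.0 × 3780 / (11.9 × 10700) = 7.748 m³/d.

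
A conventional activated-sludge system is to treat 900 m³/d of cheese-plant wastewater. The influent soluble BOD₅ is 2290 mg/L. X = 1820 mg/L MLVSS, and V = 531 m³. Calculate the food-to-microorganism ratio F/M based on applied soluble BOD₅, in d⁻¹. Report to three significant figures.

F/M ≈ 2.13 d⁻¹

F/M = Q·S₀ / (V·X) = 900 × 2290 / (531.0 × 1820) = 2.133 g soluble BOD₅·(g VSS·d)⁻¹.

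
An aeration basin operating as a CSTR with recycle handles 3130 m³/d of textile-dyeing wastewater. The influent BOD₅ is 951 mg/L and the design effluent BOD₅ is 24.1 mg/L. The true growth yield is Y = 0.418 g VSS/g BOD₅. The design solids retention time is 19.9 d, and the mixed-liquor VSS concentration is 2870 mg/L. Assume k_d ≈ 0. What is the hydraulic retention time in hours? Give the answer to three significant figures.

With k_d = 0 the design equation reduces to V = Y Q (S₀−S) θ_c / X = 0.418 × 3130 × (951 − 24.1) × 19.9 / 2870 = 8409 m³.
τ = V/Q = 8409/3130 = 2.686 d, or 64.48 h.

τ ≈ 64.5 h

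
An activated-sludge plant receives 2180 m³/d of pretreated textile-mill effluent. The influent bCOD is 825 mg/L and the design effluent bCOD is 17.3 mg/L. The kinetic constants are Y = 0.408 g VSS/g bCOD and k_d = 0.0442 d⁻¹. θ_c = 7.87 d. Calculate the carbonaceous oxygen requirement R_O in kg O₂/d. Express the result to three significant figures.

R_O ≈ 1000 kg O₂/d

Y_obs = Y / (1 + k_d θ_c) = 0.408 / (1 + 0.0442 × 7.87) = 0.408 / 1.348 = 0.3027.
Substrate removed = Q·(S₀ − S) = 2180 m³/d × (825 − 17.3) g/m³ = 1.76×10^6 g/d = 1761 kg/d.
P_X = Y_obs·Q·(S₀ − S) = 0.3027 × 1761 = 533.0 kg VSS/d.
Carbonaceous O₂ demand = substrate oxidised − cell-mass equivalent = 1761 − 1.42 × 533.0 = 1004 kg O₂/d.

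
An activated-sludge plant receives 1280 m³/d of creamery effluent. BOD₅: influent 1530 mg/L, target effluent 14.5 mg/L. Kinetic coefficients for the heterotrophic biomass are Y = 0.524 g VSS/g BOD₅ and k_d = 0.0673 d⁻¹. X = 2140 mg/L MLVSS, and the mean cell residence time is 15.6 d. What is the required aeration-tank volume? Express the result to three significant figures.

V ≈ 3610 m³

Steady-state biomass mass balance: V·X·(1 + k_d·θ_c) = Y·Q·(S₀ − S)·θ_c, so V = 0.524 × 1280 × (1530 − 14.5) × 15.6 / [2140 × (1 + 0.0673 × 15.6)] = 1.59×10^7 / 4387 = 3615 m³.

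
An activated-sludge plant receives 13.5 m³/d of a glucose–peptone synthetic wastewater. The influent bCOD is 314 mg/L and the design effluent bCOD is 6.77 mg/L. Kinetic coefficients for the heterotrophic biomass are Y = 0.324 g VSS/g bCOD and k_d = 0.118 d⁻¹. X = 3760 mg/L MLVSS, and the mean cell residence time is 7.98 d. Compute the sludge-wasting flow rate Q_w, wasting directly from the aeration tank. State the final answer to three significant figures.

Q_w ≈ 0.184 m³/d

From the SRT design equation V = Y Q (S₀−S) θ_c / [X (1 + k_d θ_c)] = 0.324 × 13.5 × (314 − 6.77) × 7.98 / [3760 × (1 + 0.118 × 7.98)] = 1.07×10^4 / 7301 = 1.469 m³.
For wasting at MLVSS concentration, Q_w = V/θ_c = 1.469/7.98 = 0.1841 m³/d.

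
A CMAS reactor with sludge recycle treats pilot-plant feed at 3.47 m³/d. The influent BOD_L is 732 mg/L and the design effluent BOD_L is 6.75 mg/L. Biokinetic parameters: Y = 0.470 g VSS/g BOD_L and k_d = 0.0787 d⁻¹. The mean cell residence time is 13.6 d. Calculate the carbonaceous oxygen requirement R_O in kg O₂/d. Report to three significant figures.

R_O ≈ 1.71 kg O₂/d

Observed yield with endogenous decay: Y_obs = Y / (1 + k_d·θ_c) = 0.470 / (1 + 0.0787 × 13.6) = 0.470 / 2.070 = 0.2270 g VSS/g BOD_L.
ΔS = 732 − 6.75 = 725.2 mg/L, so the substrate removal rate is 3.47 × 725.2/1000 = 2.517 kg BOD_L/d.
P_X = Y_obs·Q·(S₀ − S) = 0.2270 × 2.517 = 0.5713 kg VSS/d.
R_O = Q·(S₀ − S) − 1.42·P_X = 2.517 − 1.42 × 0.5713 = 1.705 kg O₂/d.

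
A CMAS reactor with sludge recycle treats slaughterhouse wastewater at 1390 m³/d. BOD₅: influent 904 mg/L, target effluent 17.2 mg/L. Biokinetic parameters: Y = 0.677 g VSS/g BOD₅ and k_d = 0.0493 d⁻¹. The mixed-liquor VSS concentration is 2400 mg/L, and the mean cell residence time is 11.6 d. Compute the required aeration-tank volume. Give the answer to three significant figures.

V ≈ 2570 m³

From the SRT design equation V = Y Q (S₀−S) θ_c / [X (1 + k_d θ_c)] = 0.677 × 1390 × (904 − 17.2) × 11.6 / [2400 × (1 + 0.0493 × 11.6)] = 9.68×10^6 / 3773 = 2566 m³.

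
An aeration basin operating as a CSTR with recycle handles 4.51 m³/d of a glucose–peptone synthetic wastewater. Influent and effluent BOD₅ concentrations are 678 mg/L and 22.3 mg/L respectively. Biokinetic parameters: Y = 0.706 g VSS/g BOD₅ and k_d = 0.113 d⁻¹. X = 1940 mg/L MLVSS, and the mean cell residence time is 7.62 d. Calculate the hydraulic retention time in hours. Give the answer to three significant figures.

τ ≈ 23.4 h

Rearranging the biomass balance for a CMAS with decay, V = Y·Q·ΔS·θ_c / [X·(1+k_d θ_c)] = 0.706 × 4.51 × (678 − 22.3) × 7.62 / [1940 × (1 + 0.113 × 7.62)] = 1.59×10^4 / 3610 = 4.406 m³.
HRT = V/Q = 4.406 m³ / 4.51 m³·d⁻¹ = 0.9770 d × 24 = 23.45 h.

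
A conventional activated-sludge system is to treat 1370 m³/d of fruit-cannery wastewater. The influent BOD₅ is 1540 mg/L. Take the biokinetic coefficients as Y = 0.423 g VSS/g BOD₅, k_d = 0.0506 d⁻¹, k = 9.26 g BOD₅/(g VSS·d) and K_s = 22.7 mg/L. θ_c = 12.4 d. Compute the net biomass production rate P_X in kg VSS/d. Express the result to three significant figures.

P_X ≈ 548 kg VSS/d

Effluent substrate depends only on kinetics and SRT: S = K_s(1 + k_d θ_c) / [θ_c(Yk − k_d) − 1] = 22.7 × (1 + 0.0506 × 12.4) / [12.4 × (0.423 × 9.26 − 0.0506) − 1] = 36.94 / 46.94 = 0.7870 mg/L.
Observed yield with endogenous decay: Y_obs = Y / (1 + k_d·θ_c) = 0.423 / (1 + 0.0506 × 12.4) = 0.423 / 1.627 = 0.2599 g VSS/g BOD₅.
Mass of BOD₅ removed per day: Q(S₀ − S) = 1370 × 1539 g/m³ = 2109 kg/d.
So the net sludge growth is P_X = 0.2599 × 2109 = 548.1 kg VSS/d.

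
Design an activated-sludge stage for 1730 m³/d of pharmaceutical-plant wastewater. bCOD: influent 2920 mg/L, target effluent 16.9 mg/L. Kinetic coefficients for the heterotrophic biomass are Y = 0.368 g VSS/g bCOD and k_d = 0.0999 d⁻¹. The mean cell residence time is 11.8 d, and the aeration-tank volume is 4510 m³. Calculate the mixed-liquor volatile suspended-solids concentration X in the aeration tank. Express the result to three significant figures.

From V·X·(1 + k_d·θ_c) = Y·Q·(S₀ − S)·θ_c: X = 0.368 × 1730 × (2920 − 16.9) × 11.8 / [4510 × (1 + 0.0999 × 11.8)] = 2219 mg/L.

X ≈ 2220 mg/L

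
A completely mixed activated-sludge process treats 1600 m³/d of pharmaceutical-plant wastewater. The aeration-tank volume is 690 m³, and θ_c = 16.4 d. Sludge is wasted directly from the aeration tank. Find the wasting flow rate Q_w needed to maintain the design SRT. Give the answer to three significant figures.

With mixed-liquor wasting, θ_c = V/Q_w, so Q_w = V/θ_c = 690.0/16.4 = 42.07 m³/d.

Q_w ≈ 42.1 m³/d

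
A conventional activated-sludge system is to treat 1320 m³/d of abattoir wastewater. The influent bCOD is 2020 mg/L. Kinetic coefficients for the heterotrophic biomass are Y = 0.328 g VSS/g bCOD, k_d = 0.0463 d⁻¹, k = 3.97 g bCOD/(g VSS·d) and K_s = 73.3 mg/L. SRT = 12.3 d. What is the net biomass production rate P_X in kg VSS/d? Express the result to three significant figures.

P_X ≈ 555 kg VSS/d

Effluent substrate depends only on kinetics and SRT: S = K_s(1 + k_d θ_c) / [θ_c(Yk − k_d) − 1] = 73.3 × (1 + 0.0463 × 12.3) / [12.3 × (0.328 × 3.97 − 0.0463) − 1] = 115.0 / 14.45 = 7.963 mg/L.
Observed yield with endogenous decay: Y_obs = Y / (1 + k_d·θ_c) = 0.328 / (1 + 0.0463 × 12.3) = 0.328 / 1.569 = 0.2090 g VSS/g bCOD.
Substrate removed = Q·(S₀ − S) = 1320 m³/d × (2020 − 7.96) g/m³ = 2.66×10^6 g/d = 2656 kg/d.
P_X = Y_obs · Q(S₀ − S) = 0.2090 × 2656 = 555.0 kg VSS/d.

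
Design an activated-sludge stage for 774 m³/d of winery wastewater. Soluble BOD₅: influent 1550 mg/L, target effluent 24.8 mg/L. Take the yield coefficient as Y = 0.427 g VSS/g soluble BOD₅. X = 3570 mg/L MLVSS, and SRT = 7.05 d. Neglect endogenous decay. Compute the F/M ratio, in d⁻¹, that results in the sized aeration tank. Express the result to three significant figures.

F/M ≈ 0.338 d⁻¹

With k_d = 0 the design equation reduces to V = Y Q (S₀−S) θ_c / X = 0.427 × 774 × (1550 − 24.8) × 7.05 / 3570 = 995.4 m³.
F/M = Q·S₀ / (V·X) = 774 × 1550 / (995.4 × 3570) = 0.3376 g soluble BOD₅·(g VSS·d)⁻¹.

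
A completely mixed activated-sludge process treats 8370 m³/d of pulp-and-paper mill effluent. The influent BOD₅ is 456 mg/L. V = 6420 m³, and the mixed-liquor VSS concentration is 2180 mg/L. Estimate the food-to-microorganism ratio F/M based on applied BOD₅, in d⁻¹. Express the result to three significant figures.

F/M ≈ 0.273 d⁻¹

F/M = Q·S₀ / (V·X) = 8370 × 456 / (6420 × 2180) = 0.2727 g BOD₅·(g VSS·d)⁻¹.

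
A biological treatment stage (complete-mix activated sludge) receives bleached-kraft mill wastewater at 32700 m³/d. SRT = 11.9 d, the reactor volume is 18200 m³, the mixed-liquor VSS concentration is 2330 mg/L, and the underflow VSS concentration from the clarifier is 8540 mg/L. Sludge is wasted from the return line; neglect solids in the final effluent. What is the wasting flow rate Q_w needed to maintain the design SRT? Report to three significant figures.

Q_w = (V·X)/(θ_c X_r) = 18200 × 2330 / (11.9 × 8540) = 417.3 m³/d.

Q_w ≈ 417 m³/d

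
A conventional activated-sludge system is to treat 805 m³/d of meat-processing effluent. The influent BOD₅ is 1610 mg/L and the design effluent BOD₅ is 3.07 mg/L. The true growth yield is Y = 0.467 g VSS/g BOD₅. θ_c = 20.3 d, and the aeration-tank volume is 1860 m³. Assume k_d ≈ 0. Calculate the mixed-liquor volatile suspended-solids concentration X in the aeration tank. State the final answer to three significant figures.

X = Y·Q·ΔS·θ_c / V = 0.467 × 805 × (1610 − 3.07) × 20.3 / 1860 = 6593 mg/L.

X ≈ 6590 mg/L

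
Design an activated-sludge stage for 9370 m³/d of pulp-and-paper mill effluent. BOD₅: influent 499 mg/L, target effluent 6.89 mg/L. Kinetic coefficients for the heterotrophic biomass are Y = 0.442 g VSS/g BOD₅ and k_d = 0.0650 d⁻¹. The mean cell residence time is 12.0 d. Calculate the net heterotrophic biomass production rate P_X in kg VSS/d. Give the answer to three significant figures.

Y_obs = Y / (1 + k_d θ_c) = 0.442 / (1 + 0.0650 × 12.0) = 0.442 / 1.780 = 0.2483.
Q·(S₀ − S) = 9370 × (499 − 6.89) × 10⁻³ = 4611 kg/d removed.
Net biomass production P_X = Y_obs × Q·(S₀ − S) = 0.2483 × 4611 = 1145 kg VSS/d.

P_X ≈ 1140 kg VSS/d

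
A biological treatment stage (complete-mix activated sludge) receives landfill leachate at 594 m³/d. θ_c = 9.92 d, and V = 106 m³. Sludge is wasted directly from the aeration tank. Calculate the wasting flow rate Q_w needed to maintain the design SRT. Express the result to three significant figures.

Wasting from the aeration tank: Q_w = V / θ_c = 106.0 / 9.92 = 10.69 m³/d.

Q_w ≈ 10.7 m³/d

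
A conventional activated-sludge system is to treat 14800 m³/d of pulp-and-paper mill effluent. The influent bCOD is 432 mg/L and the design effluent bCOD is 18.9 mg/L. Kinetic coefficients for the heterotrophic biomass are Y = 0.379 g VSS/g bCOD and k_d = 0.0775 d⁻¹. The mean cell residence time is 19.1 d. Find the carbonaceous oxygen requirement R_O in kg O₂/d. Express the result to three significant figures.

R_O ≈ 4790 kg O₂/d

Observed yield with endogenous decay: Y_obs = Y / (1 + k_d·θ_c) = 0.379 / (1 + 0.0775 × 19.1) = 0.379 / 2.480 = 0.1528 g VSS/g bCOD.
Substrate removed = Q·(S₀ − S) = 14800 m³/d × (432 − 18.9) g/m³ = 6.11×10^6 g/d = 6114 kg/d.
P_X = Y_obs·Q·(S₀ − S) = 0.1528 × 6114 = 934.2 kg VSS/d.
Carbonaceous O₂ demand = substrate oxidised − cell-mass equivalent = 6114 − 1.42 × 934.2 = 4787 kg O₂/d.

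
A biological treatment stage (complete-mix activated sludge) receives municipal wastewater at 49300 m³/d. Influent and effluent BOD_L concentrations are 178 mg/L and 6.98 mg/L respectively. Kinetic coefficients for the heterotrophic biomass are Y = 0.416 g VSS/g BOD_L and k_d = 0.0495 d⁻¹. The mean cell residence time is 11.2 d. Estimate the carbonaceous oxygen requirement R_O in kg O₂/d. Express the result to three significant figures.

R_O ≈ 5230 kg O₂/d

The observed yield is Y_obs = Y/(1 + k_d·θ_c) = 0.416 / (1 + 0.0495 × 11.2) = 0.416 / 1.554 = 0.2676 g VSS per g BOD_L removed.
Substrate removed = Q·(S₀ − S) = 49300 m³/d × (178 − 6.98) g/m³ = 8.43×10^6 g/d = 8431 kg/d.
P_X = Y_obs·Q·(S₀ − S) = 0.2676 × 8431 = 2256 kg VSS/d.
Carbonaceous O₂ demand = substrate oxidised − cell-mass equivalent = 8431 − 1.42 × 2256 = 5227 kg O₂/d.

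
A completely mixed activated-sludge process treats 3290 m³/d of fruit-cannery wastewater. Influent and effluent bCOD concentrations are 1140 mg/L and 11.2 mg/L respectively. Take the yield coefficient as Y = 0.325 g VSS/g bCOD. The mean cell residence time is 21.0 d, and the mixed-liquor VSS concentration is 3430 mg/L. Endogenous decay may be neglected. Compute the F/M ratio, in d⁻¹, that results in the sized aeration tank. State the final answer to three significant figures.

F/M ≈ 0.148 d⁻¹

With k_d = 0 the design equation reduces to V = Y Q (S₀−S) θ_c / X = 0.325 × 3290 × (1140 − 11.2) × 21.0 / 3430 = 7390 m³.
F/M = Q·S₀ / (V·X) = 3290 × 1140 / (7390 × 3430) = 0.1480 g bCOD·(g VSS·d)⁻¹.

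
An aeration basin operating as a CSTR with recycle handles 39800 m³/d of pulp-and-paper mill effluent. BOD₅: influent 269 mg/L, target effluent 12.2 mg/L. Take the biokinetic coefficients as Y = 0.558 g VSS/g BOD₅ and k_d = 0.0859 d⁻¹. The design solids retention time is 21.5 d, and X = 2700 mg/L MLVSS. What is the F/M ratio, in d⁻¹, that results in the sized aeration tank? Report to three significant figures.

F/M ≈ 0.249 d⁻¹

Rearranging the biomass balance for a CMAS with decay, V = Y·Q·ΔS·θ_c / [X·(1+k_d θ_c)] = 0.558 × 39800 × (269 − 12.2) × 21.5 / [2700 × (1 + 0.0859 × 21.5)] = 1.23×10^8 / 7686 = 15952 m³.
F/M = Q·S₀ / (V·X) = 39800 × 269 / (15952 × 2700) = 0.2486 g BOD₅·(g VSS·d)⁻¹.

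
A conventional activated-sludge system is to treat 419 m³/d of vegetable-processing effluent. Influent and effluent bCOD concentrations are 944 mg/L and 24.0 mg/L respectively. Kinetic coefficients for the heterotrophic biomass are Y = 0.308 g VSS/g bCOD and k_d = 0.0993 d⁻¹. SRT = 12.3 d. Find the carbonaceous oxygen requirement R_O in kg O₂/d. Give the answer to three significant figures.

The observed yield is Y_obs = Y/(1 + k_d·θ_c) = 0.308 / (1 + 0.0993 × 12.3) = 0.308 / 2.221 = 0.1387 g VSS per g bCOD removed.
ΔS = 944 − 24.0 = 920.0 mg/L, so the substrate removal rate is 419 × 920.0/1000 = 385.5 kg bCOD/d.
Biomass synthesised: P_X = Y_obs × 385.5 = 53.45 kg VSS/d.
R_O = Q·(S₀ − S) − 1.42·P_X = 385.5 − 1.42 × 53.45 = 309.6 kg O₂/d.

R_O ≈ 310 kg O₂/d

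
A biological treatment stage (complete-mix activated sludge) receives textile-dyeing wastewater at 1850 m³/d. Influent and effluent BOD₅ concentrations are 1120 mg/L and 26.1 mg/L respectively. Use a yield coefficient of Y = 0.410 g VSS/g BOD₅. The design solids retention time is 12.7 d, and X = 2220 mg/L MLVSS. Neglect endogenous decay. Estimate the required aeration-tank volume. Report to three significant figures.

Biomass mass balance (decay neglected): V·X = Y·Q·(S₀ − S)·θ_c, so V = 0.410 × 1850 × (1120 − 26.1) × 12.7 / 2220 = 4747 m³.

V ≈ 4750 m³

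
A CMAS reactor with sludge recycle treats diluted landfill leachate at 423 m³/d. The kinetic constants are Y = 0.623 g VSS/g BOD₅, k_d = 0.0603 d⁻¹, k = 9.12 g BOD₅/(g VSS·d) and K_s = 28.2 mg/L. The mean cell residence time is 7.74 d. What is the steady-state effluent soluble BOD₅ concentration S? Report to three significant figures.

S ≈ 0.973 mg/L

For a completely mixed reactor with recycle the Lawrence–McCarty relation gives S = K_s·(1 + k_d·θ_c) / [θ_c·(Y·k − k_d) − 1] = 28.2 × (1 + 0.0603 × 7.74) / [7.74 × (0.623 × 9.12 − 0.0603) − 1] = 41.36 / 42.51 = 0.9730 mg/L.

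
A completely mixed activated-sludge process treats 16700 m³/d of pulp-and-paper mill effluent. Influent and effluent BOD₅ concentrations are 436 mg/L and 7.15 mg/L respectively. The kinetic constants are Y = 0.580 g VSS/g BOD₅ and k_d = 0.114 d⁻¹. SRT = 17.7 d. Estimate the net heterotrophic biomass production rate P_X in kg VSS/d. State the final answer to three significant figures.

P_X ≈ 1380 kg VSS/d

Y_obs = Y / (1 + k_d θ_c) = 0.580 / (1 + 0.114 × 17.7) = 0.580 / 3.018 = 0.1922.
Q·(S₀ − S) = 16700 × (436 − 7.15) × 10⁻³ = 7162 kg/d removed.
So the net sludge growth is P_X = 0.1922 × 7162 = 1376 kg VSS/d.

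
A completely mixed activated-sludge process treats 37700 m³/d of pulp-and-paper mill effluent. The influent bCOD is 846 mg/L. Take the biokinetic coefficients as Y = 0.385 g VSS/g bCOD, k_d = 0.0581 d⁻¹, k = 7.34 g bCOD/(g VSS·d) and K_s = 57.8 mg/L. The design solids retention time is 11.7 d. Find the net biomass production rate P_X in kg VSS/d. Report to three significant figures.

P_X ≈ 7280 kg VSS/d

Effluent substrate depends only on kinetics and SRT: S = K_s(1 + k_d θ_c) / [θ_c(Yk − k_d) − 1] = 57.8 × (1 + 0.0581 × 11.7) / [11.7 × (0.385 × 7.34 − 0.0581) − 1] = 97.09 / 31.38 = 3.094 mg/L.
Correct the yield for decay: Y_obs = Y/(1 + k_d θ_c) = 0.385 / (1 + 0.0581 × 11.7) = 0.385 / 1.680 = 0.2292.
Substrate removed = Q·(S₀ − S) = 37700 m³/d × (846 − 3.09) g/m³ = 3.18×10^7 g/d = 31778 kg/d.
Biomass produced: P_X = Y_obs·Q·ΔS = 0.2292 × 31778 ≈ 7283 kg VSS/d.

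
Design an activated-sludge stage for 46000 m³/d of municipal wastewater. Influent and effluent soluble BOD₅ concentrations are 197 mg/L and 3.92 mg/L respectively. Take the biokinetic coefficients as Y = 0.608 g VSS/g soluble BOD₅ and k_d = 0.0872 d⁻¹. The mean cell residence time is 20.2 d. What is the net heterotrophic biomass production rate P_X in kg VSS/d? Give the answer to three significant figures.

Y_obs = Y / (1 + k_d θ_c) = 0.608 / (1 + 0.0872 × 20.2) = 0.608 / 2.761 = 0.2202.
Substrate removed = Q·(S₀ − S) = 46000 m³/d × (197 − 3.92) g/m³ = 8.88×10^6 g/d = 8882 kg/d.
Net biomass production P_X = Y_obs × Q·(S₀ − S) = 0.2202 × 8882 = 1956 kg VSS/d.

P_X ≈ 1960 kg VSS/d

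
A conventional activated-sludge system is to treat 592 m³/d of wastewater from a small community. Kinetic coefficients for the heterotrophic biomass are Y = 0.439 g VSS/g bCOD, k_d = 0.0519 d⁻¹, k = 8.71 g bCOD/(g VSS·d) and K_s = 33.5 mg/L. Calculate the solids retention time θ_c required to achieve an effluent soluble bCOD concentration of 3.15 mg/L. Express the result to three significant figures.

θ_c ≈ 3.61 d

At the target effluent, Y k S/(K_s+S) = 0.439×8.71×3.15/36.65 = 0.3286 d⁻¹.
1/θ_c = 0.3286 − 0.0519 = 0.2767 d⁻¹, so θ_c = 3.614 d.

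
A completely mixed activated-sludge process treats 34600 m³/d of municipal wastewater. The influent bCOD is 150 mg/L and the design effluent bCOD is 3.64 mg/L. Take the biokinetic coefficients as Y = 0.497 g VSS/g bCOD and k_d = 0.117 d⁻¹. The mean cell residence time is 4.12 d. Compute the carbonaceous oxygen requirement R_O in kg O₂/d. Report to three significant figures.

R_O ≈ 2650 kg O₂/d

Observed yield with endogenous decay: Y_obs = Y / (1 + k_d·θ_c) = 0.497 / (1 + 0.117 × 4.12) = 0.497 / 1.482 = 0.3353 g VSS/g bCOD.
ΔS = 150 − 3.64 = 146.4 mg/L, so the substrate removal rate is 34600 × 146.4/1000 = 5064 kg bCOD/d.
Biomass synthesised: P_X = Y_obs × 5064 = 1698 kg VSS/d.
R_O = Q·ΔS − 1.42 P_X = 5064 − 2411 = 2653 kg O₂/d.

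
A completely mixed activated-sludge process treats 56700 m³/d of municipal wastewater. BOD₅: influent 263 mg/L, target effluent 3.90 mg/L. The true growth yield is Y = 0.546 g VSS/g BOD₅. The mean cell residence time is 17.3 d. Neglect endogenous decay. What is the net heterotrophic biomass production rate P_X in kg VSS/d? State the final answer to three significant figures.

P_X ≈ 8020 kg VSS/d

Since k_d ≈ 0, Y_obs = Y = 0.546 g VSS/g BOD₅.
Q·(S₀ − S) = 56700 × (263 − 3.90) × 10⁻³ = 14691 kg/d removed.
Biomass produced: P_X = Y_obs·Q·ΔS = 0.5460 × 14691 ≈ 8021 kg VSS/d.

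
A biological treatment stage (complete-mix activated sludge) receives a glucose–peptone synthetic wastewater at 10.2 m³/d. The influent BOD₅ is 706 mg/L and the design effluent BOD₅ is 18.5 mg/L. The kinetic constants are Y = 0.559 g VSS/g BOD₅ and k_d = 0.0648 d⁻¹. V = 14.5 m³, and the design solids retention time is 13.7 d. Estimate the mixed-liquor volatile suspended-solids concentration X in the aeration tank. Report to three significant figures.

X ≈ 1960 mg/L

Solving the biomass balance for X: X = Y Q (S₀−S) θ_c / [V (1+k_d θ_c)] = 0.559 × 10.2 × (706 − 18.5) × 13.7 / [14.5 × (1 + 0.0648 × 13.7)] = 1962 mg/L.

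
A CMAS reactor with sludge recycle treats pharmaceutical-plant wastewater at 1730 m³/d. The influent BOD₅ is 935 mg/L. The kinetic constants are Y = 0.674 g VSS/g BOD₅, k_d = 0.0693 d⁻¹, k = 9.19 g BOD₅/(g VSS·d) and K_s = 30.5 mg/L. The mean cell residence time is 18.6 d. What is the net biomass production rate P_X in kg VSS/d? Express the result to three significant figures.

P_X ≈ 476 kg VSS/d

For a completely mixed reactor with recycle the Lawrence–McCarty relation gives S = K_s·(1 + k_d·θ_c) / [θ_c·(Y·k − k_d) − 1] = 30.5 × (1 + 0.0693 × 18.6) / [18.6 × (0.674 × 9.19 − 0.0693) − 1] = 69.81 / 112.9 = 0.6183 mg/L.
The observed yield is Y_obs = Y/(1 + k_d·θ_c) = 0.674 / (1 + 0.0693 × 18.6) = 0.674 / 2.289 = 0.2945 g VSS per g BOD₅ removed.
Q·(S₀ − S) = 1730 × (935 − 0.618) × 10⁻³ = 1616 kg/d removed.
Net biomass production P_X = Y_obs × Q·(S₀ − S) = 0.2945 × 1616 = 476.0 kg VSS/d.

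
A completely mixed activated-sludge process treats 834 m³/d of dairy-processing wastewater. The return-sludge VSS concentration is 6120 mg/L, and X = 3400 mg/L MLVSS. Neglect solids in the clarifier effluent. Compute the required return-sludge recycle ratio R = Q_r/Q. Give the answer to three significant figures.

Solids balance on the clarifier gives (1+R)X = R·X_r, so R = X/(X_r − X) = 3400 / (6120 − 3400) = 1.250.

R ≈ 1.25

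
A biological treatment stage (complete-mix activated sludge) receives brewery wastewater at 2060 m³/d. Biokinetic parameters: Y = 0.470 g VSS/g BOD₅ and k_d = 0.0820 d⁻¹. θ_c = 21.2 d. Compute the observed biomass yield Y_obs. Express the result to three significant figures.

Correct the yield for decay: Y_obs = Y/(1 + k_d θ_c) = 0.470 / (1 + 0.0820 × 21.2) = 0.470 / 2.738 = 0.1716.

Y_obs ≈ 0.172 g VSS/g BOD₅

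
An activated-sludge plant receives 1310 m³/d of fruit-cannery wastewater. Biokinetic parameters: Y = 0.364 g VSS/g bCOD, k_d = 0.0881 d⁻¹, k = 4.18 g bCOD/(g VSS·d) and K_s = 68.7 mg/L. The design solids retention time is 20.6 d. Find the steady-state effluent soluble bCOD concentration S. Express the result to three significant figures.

S ≈ 6.78 mg/L

From the Monod/SRT balance for a CMAS, S = K_s·(1+k_d θ_c)/[θ_c·(Y k − k_d) − 1] = 68.7 × (1 + 0.0881 × 20.6) / [20.6 × (0.364 × 4.18 − 0.0881) − 1] = 193.4 / 28.53 = 6.779 mg/L.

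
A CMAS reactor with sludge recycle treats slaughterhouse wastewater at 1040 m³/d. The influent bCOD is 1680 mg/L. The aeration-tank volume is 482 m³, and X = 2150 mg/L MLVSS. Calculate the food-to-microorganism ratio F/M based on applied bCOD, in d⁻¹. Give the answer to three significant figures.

F/M ≈ 1.69 d⁻¹

F/M = applied load / biomass = Q·S₀/(V·X) = 1040 × 1680 / (482.0 × 2150) = 1.686 d⁻¹.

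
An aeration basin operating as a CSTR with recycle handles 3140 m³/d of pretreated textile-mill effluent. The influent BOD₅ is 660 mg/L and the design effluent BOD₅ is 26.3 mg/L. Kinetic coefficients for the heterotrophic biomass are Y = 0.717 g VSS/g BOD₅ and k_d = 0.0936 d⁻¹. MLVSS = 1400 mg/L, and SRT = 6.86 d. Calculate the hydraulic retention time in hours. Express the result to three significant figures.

From the SRT design equation V = Y Q (S₀−S) θ_c / [X (1 + k_d θ_c)] = 0.717 × 3140 × (660 − 26.3) × 6.86 / [1400 × (1 + 0.0936 × 6.86)] = 9.79×10^6 / 2299 = 4257 m³.
τ = V/Q = 4257/3140 = 1.356 d, or 32.54 h.

τ ≈ 32.5 h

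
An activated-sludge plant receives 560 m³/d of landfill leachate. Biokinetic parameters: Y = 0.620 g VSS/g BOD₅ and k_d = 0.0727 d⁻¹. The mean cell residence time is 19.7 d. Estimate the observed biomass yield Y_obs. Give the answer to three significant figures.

Y_obs ≈ 0.255 g VSS/g BOD₅

Y_obs = Y / (1 + k_d θ_c) = 0.620 / (1 + 0.0727 × 19.7) = 0.620 / 2.432 = 0.2549.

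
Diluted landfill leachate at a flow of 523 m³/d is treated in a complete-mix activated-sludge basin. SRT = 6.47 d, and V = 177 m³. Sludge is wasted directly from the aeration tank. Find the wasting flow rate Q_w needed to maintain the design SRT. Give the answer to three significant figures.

With mixed-liquor wasting, θ_c = V/Q_w, so Q_w = V/θ_c = 177.0/6.47 = 27.36 m³/d.

Q_w ≈ 27.4 m³/d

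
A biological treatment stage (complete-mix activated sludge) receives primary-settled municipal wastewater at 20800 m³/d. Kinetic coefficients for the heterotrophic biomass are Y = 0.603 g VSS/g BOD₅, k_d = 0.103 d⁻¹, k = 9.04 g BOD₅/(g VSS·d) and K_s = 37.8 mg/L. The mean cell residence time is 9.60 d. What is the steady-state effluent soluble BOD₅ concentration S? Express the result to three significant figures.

S ≈ 1.49 mg/L

From the Monod/SRT balance for a CMAS, S = K_s·(1+k_d θ_c)/[θ_c·(Y k − k_d) − 1] = 37.8 × (1 + 0.103 × 9.60) / [9.60 × (0.603 × 9.04 − 0.103) − 1] = 75.18 / 50.34 = 1.493 mg/L.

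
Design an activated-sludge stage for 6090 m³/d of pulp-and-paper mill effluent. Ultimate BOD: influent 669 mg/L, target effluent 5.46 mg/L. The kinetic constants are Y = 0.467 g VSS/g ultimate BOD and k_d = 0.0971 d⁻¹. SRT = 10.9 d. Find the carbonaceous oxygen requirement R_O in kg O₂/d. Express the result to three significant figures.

R_O ≈ 2740 kg O₂/d

Y_obs = Y / (1 + k_d θ_c) = 0.467 / (1 + 0.0971 × 10.9) = 0.467 / 2.058 = 0.2269.
Substrate removed = Q·(S₀ − S) = 6090 m³/d × (669 − 5.46) g/m³ = 4.04×10^6 g/d = 4041 kg/d.
Net sludge production P_X = 0.2269 × 4041 = 916.8 kg VSS/d.
Carbonaceous O₂ demand = substrate oxidised − cell-mass equivalent = 4041 − 1.42 × 916.8 = 2739 kg O₂/d.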